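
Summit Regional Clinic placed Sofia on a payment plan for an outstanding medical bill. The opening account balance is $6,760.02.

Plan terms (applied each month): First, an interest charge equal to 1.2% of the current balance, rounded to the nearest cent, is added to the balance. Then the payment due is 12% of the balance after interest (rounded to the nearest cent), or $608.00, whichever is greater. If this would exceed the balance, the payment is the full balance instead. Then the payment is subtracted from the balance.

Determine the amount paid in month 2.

Month 1: $6,760.02 +$81.12 interest = $6,841.14; pay $820.94 → $6,020.20
Month 2: $6,020.20 +$72.24 interest = $6,092.44; pay $731.09 → $5,361.35

$731.09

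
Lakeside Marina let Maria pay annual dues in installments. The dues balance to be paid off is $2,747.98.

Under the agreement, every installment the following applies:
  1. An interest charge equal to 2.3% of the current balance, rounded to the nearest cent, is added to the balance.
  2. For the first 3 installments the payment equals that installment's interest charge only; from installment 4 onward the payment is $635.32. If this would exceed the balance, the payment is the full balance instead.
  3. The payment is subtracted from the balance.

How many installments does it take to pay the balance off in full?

8

Installment 1: $2,747.98 +$63.20 interest = $2,811.18; pay $63.20 → $2,747.98
Installment 2: $2,747.98 +$63.20 interest = $2,811.18; pay $63.20 → $2,747.98
Installment 3: $2,747.98 +$63.20 interest = $2,811.18; pay $63.20 → $2,747.98
Installment 4: $2,747.98 +$63.20 interest = $2,811.18; pay $635.32 → $2,175.86
Installment 5: $2,175.86 +$50.04 interest = $2,225.90; pay $635.32 → $1,590.58
Installment 6: $1,590.58 +$36.58 interest = $1,627.16; pay $635.32 → $991.84
Installment 7: $991.84 +$22.81 interest = $1,014.65; pay $635.32 → $379.33
Installment 8: $379.33 +$8.72 interest = $388.05; pay $388.05 → $0.00
Balance reaches $0.00 in installment 8.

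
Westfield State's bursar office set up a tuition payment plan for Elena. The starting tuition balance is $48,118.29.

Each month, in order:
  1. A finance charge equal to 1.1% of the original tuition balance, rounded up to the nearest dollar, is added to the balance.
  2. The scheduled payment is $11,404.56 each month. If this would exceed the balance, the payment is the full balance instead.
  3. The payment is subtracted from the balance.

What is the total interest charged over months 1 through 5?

Month 1: opening $48,118.29; interest $530.00 → $48,648.29; payment $11,404.56; balance $37,243.73
Month 2: opening $37,243.73; interest $530.00 → $37,773.73; payment $11,404.56; balance $26,369.17
Month 3: opening $26,369.17; interest $530.00 → $26,899.17; payment $11,404.56; balance $15,494.61
Month 4: opening $15,494.61; interest $530.00 → $16,024.61; payment $11,404.56; balance $4,620.05
Month 5: opening $4,620.05; interest $530.00 → $5,150.05; payment $5,150.05; balance $0.00
Total interest: $530.00 + $530.00 + $530.00 + $530.00 + $530.00 = $2,650.00

$2,650.00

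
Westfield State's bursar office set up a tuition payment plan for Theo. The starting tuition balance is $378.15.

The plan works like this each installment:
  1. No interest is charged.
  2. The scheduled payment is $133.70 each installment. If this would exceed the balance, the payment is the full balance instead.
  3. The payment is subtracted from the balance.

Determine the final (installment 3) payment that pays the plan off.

Installment 1: $378.15 − $133.70 → $244.45
Installment 2: $244.45 − $133.70 → $110.75
Installment 3: $110.75 − $110.75 → $0.00

$110.75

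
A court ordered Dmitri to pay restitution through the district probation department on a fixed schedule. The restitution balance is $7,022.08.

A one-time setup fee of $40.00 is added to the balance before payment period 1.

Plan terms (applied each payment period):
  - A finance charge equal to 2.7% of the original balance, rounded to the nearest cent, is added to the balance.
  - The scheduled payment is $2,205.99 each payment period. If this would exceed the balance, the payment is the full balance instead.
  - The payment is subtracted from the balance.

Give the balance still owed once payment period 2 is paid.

Payment period 1: opening $7,062.08; interest $189.60 → $7,251.68; payment $2,205.99; balance $5,045.69
Payment period 2: opening $5,045.69; interest $189.60 → $5,235.29; payment $2,205.99; balance $3,029.30

$3,029.30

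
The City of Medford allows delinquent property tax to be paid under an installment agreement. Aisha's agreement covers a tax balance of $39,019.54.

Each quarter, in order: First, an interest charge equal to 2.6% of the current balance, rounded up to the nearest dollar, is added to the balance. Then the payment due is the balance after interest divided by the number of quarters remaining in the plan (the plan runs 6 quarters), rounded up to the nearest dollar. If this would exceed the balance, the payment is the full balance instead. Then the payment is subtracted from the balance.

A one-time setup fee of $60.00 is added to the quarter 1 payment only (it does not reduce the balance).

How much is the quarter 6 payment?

Quarter 1: opening $39,019.54; interest $1,015.00 → $40,034.54; payment $6,673.00 (+ $60.00 fee); balance $33,361.54
Quarter 2: opening $33,361.54; interest $868.00 → $34,229.54; payment $6,846.00; balance $27,383.54
Quarter 3: opening $27,383.54; interest $712.00 → $28,095.54; payment $7,024.00; balance $21,071.54
Quarter 4: opening $21,071.54; interest $548.00 → $21,619.54; payment $7,207.00; balance $14,412.54
Quarter 5: opening $14,412.54; interest $375.00 → $14,787.54; payment $7,394.00; balance $7,393.54
Quarter 6: opening $7,393.54; interest $193.00 → $7,586.54; payment $7,586.54; balance $0.00

$7,586.54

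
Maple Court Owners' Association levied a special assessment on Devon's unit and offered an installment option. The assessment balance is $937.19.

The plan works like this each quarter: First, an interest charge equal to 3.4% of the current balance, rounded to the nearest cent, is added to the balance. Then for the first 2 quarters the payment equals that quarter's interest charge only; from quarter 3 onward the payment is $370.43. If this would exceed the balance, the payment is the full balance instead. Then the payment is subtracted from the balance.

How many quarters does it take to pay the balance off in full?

Quarter 1: opening $937.19; interest $31.86 → $969.05; payment $31.86; balance $937.19
Quarter 2: opening $937.19; interest $31.86 → $969.05; payment $31.86; balance $937.19
Quarter 3: opening $937.19; interest $31.86 → $969.05; payment $370.43; balance $598.62
Quarter 4: opening $598.62; interest $20.35 → $618.97; payment $370.43; balance $248.54
Quarter 5: opening $248.54; interest $8.45 → $256.99; payment $256.99; balance $0.00
Balance reaches $0.00 in quarter 5.

5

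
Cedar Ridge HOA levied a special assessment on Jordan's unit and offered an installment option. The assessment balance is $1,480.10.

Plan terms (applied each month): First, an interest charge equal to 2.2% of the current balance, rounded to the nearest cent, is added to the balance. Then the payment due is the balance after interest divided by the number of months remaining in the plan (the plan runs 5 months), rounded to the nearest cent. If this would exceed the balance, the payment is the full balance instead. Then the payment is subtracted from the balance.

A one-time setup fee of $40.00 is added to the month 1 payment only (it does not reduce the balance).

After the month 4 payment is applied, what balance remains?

$322.94

Month 1: $1,480.10 +$32.56 interest = $1,512.66; pay $302.53 (+ $40.00 fee) → $1,210.13
Month 2: $1,210.13 +$26.62 interest = $1,236.75; pay $309.19 → $927.56
Month 3: $927.56 +$20.41 interest = $947.97; pay $315.99 → $631.98
Month 4: $631.98 +$13.90 interest = $645.88; pay $322.94 → $322.94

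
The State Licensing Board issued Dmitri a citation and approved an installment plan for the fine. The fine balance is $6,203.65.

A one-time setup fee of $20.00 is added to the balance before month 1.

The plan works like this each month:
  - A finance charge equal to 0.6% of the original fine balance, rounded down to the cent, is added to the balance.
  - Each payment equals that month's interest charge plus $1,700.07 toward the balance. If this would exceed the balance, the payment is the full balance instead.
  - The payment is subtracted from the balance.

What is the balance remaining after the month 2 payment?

$2,823.51

Month 1: opening $6,223.65; interest $37.22 → $6,260.87; payment $1,737.29; balance $4,523.58
Month 2: opening $4,523.58; interest $37.22 → $4,560.80; payment $1,737.29; balance $2,823.51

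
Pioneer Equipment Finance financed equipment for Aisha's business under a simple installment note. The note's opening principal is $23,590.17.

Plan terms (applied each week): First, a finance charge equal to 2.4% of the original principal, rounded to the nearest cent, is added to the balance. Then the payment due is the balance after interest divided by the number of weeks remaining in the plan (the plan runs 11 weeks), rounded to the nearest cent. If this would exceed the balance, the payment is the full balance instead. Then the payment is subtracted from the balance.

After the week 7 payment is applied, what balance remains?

# | Opening | Interest | Payment | End bal
1 | $23,590.17 | $566.16 | $2,196.03 | $21,960.30
2 | $21,960.30 | $566.16 | $2,252.65 | $20,273.81
3 | $20,273.81 | $566.16 | $2,315.55 | $18,524.42
4 | $18,524.42 | $566.16 | $2,386.32 | $16,704.26
5 | $16,704.26 | $566.16 | $2,467.20 | $14,803.22
6 | $14,803.22 | $566.16 | $2,561.56 | $12,807.82
7 | $12,807.82 | $566.16 | $2,674.80 | $10,699.18

$10,699.18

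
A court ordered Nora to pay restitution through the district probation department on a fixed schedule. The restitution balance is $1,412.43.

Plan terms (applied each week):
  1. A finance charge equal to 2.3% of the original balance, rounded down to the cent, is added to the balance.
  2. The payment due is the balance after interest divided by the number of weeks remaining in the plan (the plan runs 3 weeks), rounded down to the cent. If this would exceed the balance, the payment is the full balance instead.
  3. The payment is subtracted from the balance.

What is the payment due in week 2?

Week 1: $1,412.43 +$32.48 interest = $1,444.91; pay $481.63 → $963.28
Week 2: $963.28 +$32.48 interest = $995.76; pay $497.88 → $497.88

$497.88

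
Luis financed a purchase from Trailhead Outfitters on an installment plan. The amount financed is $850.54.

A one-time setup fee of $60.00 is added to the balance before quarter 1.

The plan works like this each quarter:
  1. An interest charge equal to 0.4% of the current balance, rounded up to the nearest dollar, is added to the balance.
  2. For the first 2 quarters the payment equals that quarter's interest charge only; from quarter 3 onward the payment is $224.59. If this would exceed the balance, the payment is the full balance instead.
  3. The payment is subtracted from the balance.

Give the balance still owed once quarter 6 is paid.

$22.18

# | Opening | Interest | Payment | End bal
1 | $910.54 | $4.00 | $4.00 | $910.54
2 | $910.54 | $4.00 | $4.00 | $910.54
3 | $910.54 | $4.00 | $224.59 | $689.95
4 | $689.95 | $3.00 | $224.59 | $468.36
5 | $468.36 | $2.00 | $224.59 | $245.77
6 | $245.77 | $1.00 | $224.59 | $22.18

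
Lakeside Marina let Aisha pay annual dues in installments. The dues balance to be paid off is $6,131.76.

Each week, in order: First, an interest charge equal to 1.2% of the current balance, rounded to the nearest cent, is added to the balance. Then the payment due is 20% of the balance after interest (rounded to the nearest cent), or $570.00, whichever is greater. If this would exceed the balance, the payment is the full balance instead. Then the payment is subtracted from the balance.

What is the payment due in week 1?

# | Opening | Interest | Payment | End bal
1 | $6,131.76 | $73.58 | $1,241.07 | $4,964.27

$1,241.07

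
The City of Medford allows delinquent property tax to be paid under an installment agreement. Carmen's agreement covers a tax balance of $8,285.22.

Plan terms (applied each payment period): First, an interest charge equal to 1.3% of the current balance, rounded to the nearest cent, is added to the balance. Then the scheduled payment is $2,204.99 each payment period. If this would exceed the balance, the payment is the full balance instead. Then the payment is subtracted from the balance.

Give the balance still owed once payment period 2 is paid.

Payment period 1: opening $8,285.22; interest $107.71 → $8,392.93; payment $2,204.99; balance $6,187.94
Payment period 2: opening $6,187.94; interest $80.44 → $6,268.38; payment $2,204.99; balance $4,063.39

$4,063.39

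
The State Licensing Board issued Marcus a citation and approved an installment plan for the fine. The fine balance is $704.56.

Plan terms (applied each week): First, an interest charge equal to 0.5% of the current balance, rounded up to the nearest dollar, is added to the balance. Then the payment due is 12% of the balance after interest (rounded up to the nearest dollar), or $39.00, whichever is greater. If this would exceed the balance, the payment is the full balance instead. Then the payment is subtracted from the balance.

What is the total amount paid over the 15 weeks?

Week 1: $704.56 +$4.00 interest = $708.56; pay $86.00 → $622.56
Week 2: $622.56 +$4.00 interest = $626.56; pay $76.00 → $550.56
Week 3: $550.56 +$3.00 interest = $553.56; pay $67.00 → $486.56
Week 4: $486.56 +$3.00 interest = $489.56; pay $59.00 → $430.56
Week 5: $430.56 +$3.00 interest = $433.56; pay $53.00 → $380.56
Week 6: $380.56 +$2.00 interest = $382.56; pay $46.00 → $336.56
Week 7: $336.56 +$2.00 interest = $338.56; pay $41.00 → $297.56
Week 8: $297.56 +$2.00 interest = $299.56; pay $39.00 → $260.56
Week 9: $260.56 +$2.00 interest = $262.56; pay $39.00 → $223.56
Week 10: $223.56 +$2.00 interest = $225.56; pay $39.00 → $186.56
Week 11: $186.56 +$1.00 interest = $187.56; pay $39.00 → $148.56
Week 12: $148.56 +$1.00 interest = $149.56; pay $39.00 → $110.56
Week 13: $110.56 +$1.00 interest = $111.56; pay $39.00 → $72.56
Week 14: $72.56 +$1.00 interest = $73.56; pay $39.00 → $34.56
Week 15: $34.56 +$1.00 interest = $35.56; pay $35.56 → $0.00
Total paid: $736.56

$736.56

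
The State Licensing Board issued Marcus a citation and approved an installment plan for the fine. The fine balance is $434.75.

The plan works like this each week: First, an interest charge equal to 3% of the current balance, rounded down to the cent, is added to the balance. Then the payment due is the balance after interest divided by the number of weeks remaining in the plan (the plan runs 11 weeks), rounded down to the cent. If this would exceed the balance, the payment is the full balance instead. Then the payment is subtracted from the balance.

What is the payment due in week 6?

Week 1: $434.75 +$13.04 interest = $447.79; pay $40.70 → $407.09
Week 2: $407.09 +$12.21 interest = $419.30; pay $41.93 → $377.37
Week 3: $377.37 +$11.32 interest = $388.69; pay $43.18 → $345.51
Week 4: $345.51 +$10.36 interest = $355.87; pay $44.48 → $311.39
Week 5: $311.39 +$9.34 interest = $320.73; pay $45.81 → $274.92
Week 6: $274.92 +$8.24 interest = $283.16; pay $47.19 → $235.97

$47.19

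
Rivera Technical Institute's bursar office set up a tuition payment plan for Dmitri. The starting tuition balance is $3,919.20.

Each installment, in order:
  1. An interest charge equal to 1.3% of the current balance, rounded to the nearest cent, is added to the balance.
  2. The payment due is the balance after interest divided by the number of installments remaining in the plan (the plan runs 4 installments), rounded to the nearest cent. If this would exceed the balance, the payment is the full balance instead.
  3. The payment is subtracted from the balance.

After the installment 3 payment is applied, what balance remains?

Installment 1: $3,919.20 +$50.95 interest = $3,970.15; pay $992.54 → $2,977.61
Installment 2: $2,977.61 +$38.71 interest = $3,016.32; pay $1,005.44 → $2,010.88
Installment 3: $2,010.88 +$26.14 interest = $2,037.02; pay $1,018.51 → $1,018.51

$1,018.51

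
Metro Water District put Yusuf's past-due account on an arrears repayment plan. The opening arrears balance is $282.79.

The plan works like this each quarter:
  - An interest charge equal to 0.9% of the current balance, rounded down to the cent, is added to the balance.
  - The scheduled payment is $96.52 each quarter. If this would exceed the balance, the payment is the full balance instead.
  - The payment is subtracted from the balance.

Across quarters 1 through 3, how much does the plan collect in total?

Quarter 1: opening $282.79; interest $2.54 → $285.33; payment $96.52; balance $188.81
Quarter 2: opening $188.81; interest $1.69 → $190.50; payment $96.52; balance $93.98
Quarter 3: opening $93.98; interest $0.84 → $94.82; payment $94.82; balance $0.00
Total paid: $287.86

$287.86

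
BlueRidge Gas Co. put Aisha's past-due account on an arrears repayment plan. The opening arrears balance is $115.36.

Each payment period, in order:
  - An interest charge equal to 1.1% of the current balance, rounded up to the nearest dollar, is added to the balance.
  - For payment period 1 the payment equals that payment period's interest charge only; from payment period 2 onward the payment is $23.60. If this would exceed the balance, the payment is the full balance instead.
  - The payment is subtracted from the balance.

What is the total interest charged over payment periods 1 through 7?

$10.00

Payment period 1: $115.36 +$2.00 interest = $117.36; pay $2.00 → $115.36
Payment period 2: $115.36 +$2.00 interest = $117.36; pay $23.60 → $93.76
Payment period 3: $93.76 +$2.00 interest = $95.76; pay $23.60 → $72.16
Payment period 4: $72.16 +$1.00 interest = $73.16; pay $23.60 → $49.56
Payment period 5: $49.56 +$1.00 interest = $50.56; pay $23.60 → $26.96
Payment period 6: $26.96 +$1.00 interest = $27.96; pay $23.60 → $4.36
Payment period 7: $4.36 +$1.00 interest = $5.36; pay $5.36 → $0.00
Total interest: $2.00 + $2.00 + $2.00 + $1.00 + $1.00 + $1.00 + $1.00 = $10.00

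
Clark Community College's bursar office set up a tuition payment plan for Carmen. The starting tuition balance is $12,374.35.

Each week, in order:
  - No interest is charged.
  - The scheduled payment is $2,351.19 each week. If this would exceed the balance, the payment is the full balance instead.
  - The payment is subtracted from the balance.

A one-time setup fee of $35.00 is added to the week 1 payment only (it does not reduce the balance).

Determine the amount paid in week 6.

$618.40

Week 1: opening $12,374.35; payment $2,351.19 (+ $35.00 fee); balance $10,023.16
Week 2: opening $10,023.16; payment $2,351.19; balance $7,671.97
Week 3: opening $7,671.97; payment $2,351.19; balance $5,320.78
Week 4: opening $5,320.78; payment $2,351.19; balance $2,969.59
Week 5: opening $2,969.59; payment $2,351.19; balance $618.40
Week 6: opening $618.40; payment $618.40; balance $0.00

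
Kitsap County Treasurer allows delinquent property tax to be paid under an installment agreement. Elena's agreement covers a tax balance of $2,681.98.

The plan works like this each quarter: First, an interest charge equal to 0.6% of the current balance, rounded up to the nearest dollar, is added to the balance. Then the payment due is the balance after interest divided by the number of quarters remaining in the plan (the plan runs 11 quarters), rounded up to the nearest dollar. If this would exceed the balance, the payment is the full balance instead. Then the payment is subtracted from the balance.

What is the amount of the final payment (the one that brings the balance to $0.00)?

Quarter 1: opening $2,681.98; interest $17.00 → $2,698.98; payment $246.00; balance $2,452.98
Quarter 2: opening $2,452.98; interest $15.00 → $2,467.98; payment $247.00; balance $2,220.98
Quarter 3: opening $2,220.98; interest $14.00 → $2,234.98; payment $249.00; balance $1,985.98
Quarter 4: opening $1,985.98; interest $12.00 → $1,997.98; payment $250.00; balance $1,747.98
Quarter 5: opening $1,747.98; interest $11.00 → $1,758.98; payment $252.00; balance $1,506.98
Quarter 6: opening $1,506.98; interest $10.00 → $1,516.98; payment $253.00; balance $1,263.98
Quarter 7: opening $1,263.98; interest $8.00 → $1,271.98; payment $255.00; balance $1,016.98
Quarter 8: opening $1,016.98; interest $7.00 → $1,023.98; payment $256.00; balance $767.98
Quarter 9: opening $767.98; interest $5.00 → $772.98; payment $258.00; balance $514.98
Quarter 10: opening $514.98; interest $4.00 → $518.98; payment $260.00; balance $258.98
Quarter 11: opening $258.98; interest $2.00 → $260.98; payment $260.98; balance $0.00

$260.98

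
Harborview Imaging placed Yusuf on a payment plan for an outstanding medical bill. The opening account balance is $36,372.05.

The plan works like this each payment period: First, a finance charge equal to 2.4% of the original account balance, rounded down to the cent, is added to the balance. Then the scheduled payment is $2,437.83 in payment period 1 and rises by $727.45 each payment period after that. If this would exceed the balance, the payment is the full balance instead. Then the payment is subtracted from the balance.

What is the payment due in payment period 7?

Payment period 1: $36,372.05 +$872.92 interest = $37,244.97; pay $2,437.83 → $34,807.14
Payment period 2: $34,807.14 +$872.92 interest = $35,680.06; pay $3,165.28 → $32,514.78
Payment period 3: $32,514.78 +$872.92 interest = $33,387.70; pay $3,892.73 → $29,494.97
Payment period 4: $29,494.97 +$872.92 interest = $30,367.89; pay $4,620.18 → $25,747.71
Payment period 5: $25,747.71 +$872.92 interest = $26,620.63; pay $5,347.63 → $21,273.00
Payment period 6: $21,273.00 +$872.92 interest = $22,145.92; pay $6,075.08 → $16,070.84
Payment period 7: $16,070.84 +$872.92 interest = $16,943.76; pay $6,802.53 → $10,141.23

$6,802.53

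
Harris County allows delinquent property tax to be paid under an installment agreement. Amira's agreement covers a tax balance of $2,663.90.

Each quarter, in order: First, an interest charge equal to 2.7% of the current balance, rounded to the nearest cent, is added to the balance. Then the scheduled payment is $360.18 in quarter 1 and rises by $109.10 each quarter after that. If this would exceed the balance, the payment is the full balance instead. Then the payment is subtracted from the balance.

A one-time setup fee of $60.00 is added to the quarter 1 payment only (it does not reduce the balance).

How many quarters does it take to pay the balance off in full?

Quarter 1: opening $2,663.90; interest $71.93 → $2,735.83; payment $360.18 (+ $60.00 fee); balance $2,375.65
Quarter 2: opening $2,375.65; interest $64.14 → $2,439.79; payment $469.28; balance $1,970.51
Quarter 3: opening $1,970.51; interest $53.20 → $2,023.71; payment $578.38; balance $1,445.33
Quarter 4: opening $1,445.33; interest $39.02 → $1,484.35; payment $687.48; balance $796.87
Quarter 5: opening $796.87; interest $21.52 → $818.39; payment $796.58; balance $21.81
Quarter 6: opening $21.81; interest $0.59 → $22.40; payment $22.40; balance $0.00
Balance reaches $0.00 in quarter 6.

6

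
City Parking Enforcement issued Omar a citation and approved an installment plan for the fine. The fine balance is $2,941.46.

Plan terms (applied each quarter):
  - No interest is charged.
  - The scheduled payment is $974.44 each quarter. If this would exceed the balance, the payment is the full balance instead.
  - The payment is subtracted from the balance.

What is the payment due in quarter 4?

$18.14

Quarter 1: $2,941.46 − $974.44 → $1,967.02
Quarter 2: $1,967.02 − $974.44 → $992.58
Quarter 3: $992.58 − $974.44 → $18.14
Quarter 4: $18.14 − $18.14 → $0.00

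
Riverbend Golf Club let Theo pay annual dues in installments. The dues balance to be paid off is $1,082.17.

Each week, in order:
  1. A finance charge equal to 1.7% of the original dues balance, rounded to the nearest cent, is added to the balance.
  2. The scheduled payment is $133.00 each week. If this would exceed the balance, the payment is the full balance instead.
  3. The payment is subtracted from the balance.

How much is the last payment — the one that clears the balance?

Week 1: $1,082.17 +$18.40 interest = $1,100.57; pay $133.00 → $967.57
Week 2: $967.57 +$18.40 interest = $985.97; pay $133.00 → $852.97
Week 3: $852.97 +$18.40 interest = $871.37; pay $133.00 → $738.37
Week 4: $738.37 +$18.40 interest = $756.77; pay $133.00 → $623.77
Week 5: $623.77 +$18.40 interest = $642.17; pay $133.00 → $509.17
Week 6: $509.17 +$18.40 interest = $527.57; pay $133.00 → $394.57
Week 7: $394.57 +$18.40 interest = $412.97; pay $133.00 → $279.97
Week 8: $279.97 +$18.40 interest = $298.37; pay $133.00 → $165.37
Week 9: $165.37 +$18.40 interest = $183.77; pay $133.00 → $50.77
Week 10: $50.77 +$18.40 interest = $69.17; pay $69.17 → $0.00

$69.17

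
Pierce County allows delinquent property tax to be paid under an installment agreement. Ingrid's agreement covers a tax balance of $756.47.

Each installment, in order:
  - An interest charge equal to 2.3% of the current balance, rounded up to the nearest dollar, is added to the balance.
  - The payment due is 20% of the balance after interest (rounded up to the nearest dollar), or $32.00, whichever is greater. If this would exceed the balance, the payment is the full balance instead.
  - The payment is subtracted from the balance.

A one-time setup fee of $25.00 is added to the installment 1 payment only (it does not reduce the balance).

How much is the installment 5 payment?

Installment 1: opening $756.47; interest $18.00 → $774.47; payment $155.00 (+ $25.00 fee); balance $619.47
Installment 2: opening $619.47; interest $15.00 → $634.47; payment $127.00; balance $507.47
Installment 3: opening $507.47; interest $12.00 → $519.47; payment $104.00; balance $415.47
Installment 4: opening $415.47; interest $10.00 → $425.47; payment $86.00; balance $339.47
Installment 5: opening $339.47; interest $8.00 → $347.47; payment $70.00; balance $277.47

$70.00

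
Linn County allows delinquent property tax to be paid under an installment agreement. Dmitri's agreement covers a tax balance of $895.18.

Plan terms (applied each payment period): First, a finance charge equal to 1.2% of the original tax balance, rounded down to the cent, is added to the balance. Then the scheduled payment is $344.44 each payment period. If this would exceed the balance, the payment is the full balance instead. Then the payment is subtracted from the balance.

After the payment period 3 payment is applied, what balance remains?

Payment period 1: $895.18 +$10.74 interest = $905.92; pay $344.44 → $561.48
Payment period 2: $561.48 +$10.74 interest = $572.22; pay $344.44 → $227.78
Payment period 3: $227.78 +$10.74 interest = $238.52; pay $238.52 → $0.00

$0.00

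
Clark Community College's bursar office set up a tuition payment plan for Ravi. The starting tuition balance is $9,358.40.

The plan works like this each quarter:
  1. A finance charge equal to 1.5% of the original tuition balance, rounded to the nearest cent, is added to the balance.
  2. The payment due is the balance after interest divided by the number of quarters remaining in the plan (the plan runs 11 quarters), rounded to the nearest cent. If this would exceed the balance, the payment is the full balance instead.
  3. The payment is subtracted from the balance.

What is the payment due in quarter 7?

# | Opening | Interest | Payment | End bal
1 | $9,358.40 | $140.38 | $863.53 | $8,635.25
2 | $8,635.25 | $140.38 | $877.56 | $7,898.07
3 | $7,898.07 | $140.38 | $893.16 | $7,145.29
4 | $7,145.29 | $140.38 | $910.71 | $6,374.96
5 | $6,374.96 | $140.38 | $930.76 | $5,584.58
6 | $5,584.58 | $140.38 | $954.16 | $4,770.80
7 | $4,770.80 | $140.38 | $982.24 | $3,928.94

$982.24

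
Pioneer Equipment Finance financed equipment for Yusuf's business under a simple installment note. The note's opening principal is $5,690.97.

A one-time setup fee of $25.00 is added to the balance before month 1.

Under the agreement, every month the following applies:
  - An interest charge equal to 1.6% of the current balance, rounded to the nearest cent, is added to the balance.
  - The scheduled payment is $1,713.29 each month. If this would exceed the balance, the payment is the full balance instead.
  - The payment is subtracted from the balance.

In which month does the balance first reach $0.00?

4

Month 1: opening $5,715.97; interest $91.46 → $5,807.43; payment $1,713.29; balance $4,094.14
Month 2: opening $4,094.14; interest $65.51 → $4,159.65; payment $1,713.29; balance $2,446.36
Month 3: opening $2,446.36; interest $39.14 → $2,485.50; payment $1,713.29; balance $772.21
Month 4: opening $772.21; interest $12.36 → $784.57; payment $784.57; balance $0.00
Balance reaches $0.00 in month 4.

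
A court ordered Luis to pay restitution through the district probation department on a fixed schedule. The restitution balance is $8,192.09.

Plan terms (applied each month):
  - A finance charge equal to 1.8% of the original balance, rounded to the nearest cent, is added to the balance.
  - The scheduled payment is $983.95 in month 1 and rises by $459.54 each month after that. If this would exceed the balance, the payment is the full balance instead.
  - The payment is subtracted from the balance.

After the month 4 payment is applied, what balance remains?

Month 1: opening $8,192.09; interest $147.46 → $8,339.55; payment $983.95; balance $7,355.60
Month 2: opening $7,355.60; interest $147.46 → $7,503.06; payment $1,443.49; balance $6,059.57
Month 3: opening $6,059.57; interest $147.46 → $6,207.03; payment $1,903.03; balance $4,304.00
Month 4: opening $4,304.00; interest $147.46 → $4,451.46; payment $2,362.57; balance $2,088.89

$2,088.89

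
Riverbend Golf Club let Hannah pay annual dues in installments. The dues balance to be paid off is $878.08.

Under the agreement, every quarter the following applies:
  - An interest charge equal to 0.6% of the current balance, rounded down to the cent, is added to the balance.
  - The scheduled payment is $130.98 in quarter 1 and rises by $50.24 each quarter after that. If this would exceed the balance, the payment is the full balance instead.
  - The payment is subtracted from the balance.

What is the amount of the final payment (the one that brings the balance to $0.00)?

Quarter 1: $878.08 +$5.26 interest = $883.34; pay $130.98 → $752.36
Quarter 2: $752.36 +$4.51 interest = $756.87; pay $181.22 → $575.65
Quarter 3: $575.65 +$3.45 interest = $579.10; pay $231.46 → $347.64
Quarter 4: $347.64 +$2.08 interest = $349.72; pay $281.70 → $68.02
Quarter 5: $68.02 +$0.40 interest = $68.42; pay $68.42 → $0.00

$68.42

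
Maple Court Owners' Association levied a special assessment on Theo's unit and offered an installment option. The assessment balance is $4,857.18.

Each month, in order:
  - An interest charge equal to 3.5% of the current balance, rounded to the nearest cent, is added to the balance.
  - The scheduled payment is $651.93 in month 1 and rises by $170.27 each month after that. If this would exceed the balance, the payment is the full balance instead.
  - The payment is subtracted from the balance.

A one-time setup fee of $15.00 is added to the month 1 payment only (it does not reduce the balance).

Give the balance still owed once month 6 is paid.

# | Opening | Interest | Payment | Fee | End bal
1 | $4,857.18 | $170.00 | $651.93 | $15.00 | $4,375.25
2 | $4,375.25 | $153.13 | $822.20 | — | $3,706.18
3 | $3,706.18 | $129.72 | $992.47 | — | $2,843.43
4 | $2,843.43 | $99.52 | $1,162.74 | — | $1,780.21
5 | $1,780.21 | $62.31 | $1,333.01 | — | $509.51
6 | $509.51 | $17.83 | $527.34 | — | $0.00

$0.00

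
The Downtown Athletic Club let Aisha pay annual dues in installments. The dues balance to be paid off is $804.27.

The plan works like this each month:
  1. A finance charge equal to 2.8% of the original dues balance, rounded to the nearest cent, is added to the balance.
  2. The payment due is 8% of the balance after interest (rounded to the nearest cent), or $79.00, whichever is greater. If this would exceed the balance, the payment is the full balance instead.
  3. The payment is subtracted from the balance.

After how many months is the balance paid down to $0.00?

Month 1: opening $804.27; interest $22.52 → $826.79; payment $79.00; balance $747.79
Month 2: opening $747.79; interest $22.52 → $770.31; payment $79.00; balance $691.31
Month 3: opening $691.31; interest $22.52 → $713.83; payment $79.00; balance $634.83
Month 4: opening $634.83; interest $22.52 → $657.35; payment $79.00; balance $578.35
Month 5: opening $578.35; interest $22.52 → $600.87; payment $79.00; balance $521.87
Month 6: opening $521.87; interest $22.52 → $544.39; payment $79.00; balance $465.39
Month 7: opening $465.39; interest $22.52 → $487.91; payment $79.00; balance $408.91
Month 8: opening $408.91; interest $22.52 → $431.43; payment $79.00; balance $352.43
Month 9: opening $352.43; interest $22.52 → $374.95; payment $79.00; balance $295.95
Month 10: opening $295.95; interest $22.52 → $318.47; payment $79.00; balance $239.47
Month 11: opening $239.47; interest $22.52 → $261.99; payment $79.00; balance $182.99
Month 12: opening $182.99; interest $22.52 → $205.51; payment $79.00; balance $126.51
Month 13: opening $126.51; interest $22.52 → $149.03; payment $79.00; balance $70.03
Month 14: opening $70.03; interest $22.52 → $92.55; payment $79.00; balance $13.55
Month 15: opening $13.55; interest $22.52 → $36.07; payment $36.07; balance $0.00
Balance reaches $0.00 in month 15.

15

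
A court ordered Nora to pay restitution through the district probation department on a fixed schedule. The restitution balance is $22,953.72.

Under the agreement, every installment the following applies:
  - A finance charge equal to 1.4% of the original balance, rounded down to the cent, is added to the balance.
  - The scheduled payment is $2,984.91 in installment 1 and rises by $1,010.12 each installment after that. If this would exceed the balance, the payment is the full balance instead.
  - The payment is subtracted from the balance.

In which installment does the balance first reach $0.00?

Installment 1: opening $22,953.72; interest $321.35 → $23,275.07; payment $2,984.91; balance $20,290.16
Installment 2: opening $20,290.16; interest $321.35 → $20,611.51; payment $3,995.03; balance $16,616.48
Installment 3: opening $16,616.48; interest $321.35 → $16,937.83; payment $5,005.15; balance $11,932.68
Installment 4: opening $11,932.68; interest $321.35 → $12,254.03; payment $6,015.27; balance $6,238.76
Installment 5: opening $6,238.76; interest $321.35 → $6,560.11; payment $6,560.11; balance $0.00
Balance reaches $0.00 in installment 5.

5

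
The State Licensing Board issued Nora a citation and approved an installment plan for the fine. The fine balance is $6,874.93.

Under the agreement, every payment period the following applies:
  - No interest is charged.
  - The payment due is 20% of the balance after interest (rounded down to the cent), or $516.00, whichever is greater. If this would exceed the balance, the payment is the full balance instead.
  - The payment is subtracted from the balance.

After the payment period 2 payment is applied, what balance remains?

Payment period 1: $6,874.93 − $1,374.98 → $5,499.95
Payment period 2: $5,499.95 − $1,099.99 → $4,399.96

$4,399.96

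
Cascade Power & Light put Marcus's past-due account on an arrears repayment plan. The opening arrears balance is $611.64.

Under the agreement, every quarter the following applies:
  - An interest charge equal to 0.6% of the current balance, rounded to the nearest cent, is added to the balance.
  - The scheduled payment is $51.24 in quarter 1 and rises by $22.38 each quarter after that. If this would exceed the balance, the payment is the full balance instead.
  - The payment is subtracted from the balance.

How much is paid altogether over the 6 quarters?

Quarter 1: opening $611.64; interest $3.67 → $615.31; payment $51.24; balance $564.07
Quarter 2: opening $564.07; interest $3.38 → $567.45; payment $73.62; balance $493.83
Quarter 3: opening $493.83; interest $2.96 → $496.79; payment $96.00; balance $400.79
Quarter 4: opening $400.79; interest $2.40 → $403.19; payment $118.38; balance $284.81
Quarter 5: opening $284.81; interest $1.71 → $286.52; payment $140.76; balance $145.76
Quarter 6: opening $145.76; interest $0.87 → $146.63; payment $146.63; balance $0.00
Total paid: $626.63

$626.63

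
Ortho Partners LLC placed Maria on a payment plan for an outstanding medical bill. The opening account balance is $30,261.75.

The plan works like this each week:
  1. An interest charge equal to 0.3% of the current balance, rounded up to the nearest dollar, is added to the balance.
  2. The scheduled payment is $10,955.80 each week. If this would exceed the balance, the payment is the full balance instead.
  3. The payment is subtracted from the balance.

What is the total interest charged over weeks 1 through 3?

$176.00

Week 1: opening $30,261.75; interest $91.00 → $30,352.75; payment $10,955.80; balance $19,396.95
Week 2: opening $19,396.95; interest $59.00 → $19,455.95; payment $10,955.80; balance $8,500.15
Week 3: opening $8,500.15; interest $26.00 → $8,526.15; payment $8,526.15; balance $0.00
Total interest: $91.00 + $59.00 + $26.00 = $176.00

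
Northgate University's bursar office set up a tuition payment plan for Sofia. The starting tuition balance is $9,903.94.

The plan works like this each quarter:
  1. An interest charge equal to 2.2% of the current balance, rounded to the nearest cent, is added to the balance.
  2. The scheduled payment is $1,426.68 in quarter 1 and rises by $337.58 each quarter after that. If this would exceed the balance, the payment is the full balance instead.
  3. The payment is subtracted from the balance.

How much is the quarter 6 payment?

$140.25

Quarter 1: opening $9,903.94; interest $217.89 → $10,121.83; payment $1,426.68; balance $8,695.15
Quarter 2: opening $8,695.15; interest $191.29 → $8,886.44; payment $1,764.26; balance $7,122.18
Quarter 3: opening $7,122.18; interest $156.69 → $7,278.87; payment $2,101.84; balance $5,177.03
Quarter 4: opening $5,177.03; interest $113.89 → $5,290.92; payment $2,439.42; balance $2,851.50
Quarter 5: opening $2,851.50; interest $62.73 → $2,914.23; payment $2,777.00; balance $137.23
Quarter 6: opening $137.23; interest $3.02 → $140.25; payment $140.25; balance $0.00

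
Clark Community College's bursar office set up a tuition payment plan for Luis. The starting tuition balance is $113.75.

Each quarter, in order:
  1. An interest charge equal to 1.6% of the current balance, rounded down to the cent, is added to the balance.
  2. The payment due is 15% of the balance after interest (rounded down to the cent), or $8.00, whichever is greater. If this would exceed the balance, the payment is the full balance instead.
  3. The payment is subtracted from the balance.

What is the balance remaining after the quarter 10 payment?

$17.50

Quarter 1: opening $113.75; interest $1.82 → $115.57; payment $17.33; balance $98.24
Quarter 2: opening $98.24; interest $1.57 → $99.81; payment $14.97; balance $84.84
Quarter 3: opening $84.84; interest $1.35 → $86.19; payment $12.92; balance $73.27
Quarter 4: opening $73.27; interest $1.17 → $74.44; payment $11.16; balance $63.28
Quarter 5: opening $63.28; interest $1.01 → $64.29; payment $9.64; balance $54.65
Quarter 6: opening $54.65; interest $0.87 → $55.52; payment $8.32; balance $47.20
Quarter 7: opening $47.20; interest $0.75 → $47.95; payment $8.00; balance $39.95
Quarter 8: opening $39.95; interest $0.63 → $40.58; payment $8.00; balance $32.58
Quarter 9: opening $32.58; interest $0.52 → $33.10; payment $8.00; balance $25.10
Quarter 10: opening $25.10; interest $0.40 → $25.50; payment $8.00; balance $17.50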